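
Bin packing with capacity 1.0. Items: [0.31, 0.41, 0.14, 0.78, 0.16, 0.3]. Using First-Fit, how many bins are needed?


Place items sequentially using First-Fit:
  Item 0.31 -> new Bin 1
  Item 0.41 -> Bin 1 (now 0.72)
  Item 0.14 -> Bin 1 (now 0.86)
  Item 0.78 -> new Bin 2
  Item 0.16 -> Bin 2 (now 0.94)
  Item 0.3 -> new Bin 3
Total bins used = 3

3


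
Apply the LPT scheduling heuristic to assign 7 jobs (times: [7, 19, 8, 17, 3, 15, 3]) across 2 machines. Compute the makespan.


Sort jobs in decreasing order (LPT): [19, 17, 15, 8, 7, 3, 3]
Assign each job to the least loaded machine:
  Machine 1: jobs [19, 8, 7, 3], load = 37
  Machine 2: jobs [17, 15, 3], load = 35
Makespan = max load = 37

37


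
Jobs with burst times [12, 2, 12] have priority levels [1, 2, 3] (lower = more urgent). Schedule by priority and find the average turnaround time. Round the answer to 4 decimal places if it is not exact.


Sort by priority (ascending = highest first):
Order: [(1, 12), (2, 2), (3, 12)]
Completion times:
  Priority 1, burst=12, C=12
  Priority 2, burst=2, C=14
  Priority 3, burst=12, C=26
Average turnaround = 52/3 = 17.3333

17.3333


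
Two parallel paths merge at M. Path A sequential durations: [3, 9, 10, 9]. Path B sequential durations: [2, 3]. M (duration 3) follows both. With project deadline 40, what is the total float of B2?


Forward pass: ES(B2) = sum of predecessors on chain B = 2
EF = ES + duration = 2 + 3 = 5
Backward pass: LF(M) = deadline = 40; LS(M) = 40 - 3 = 37
LF(B2) = LS(M) - sum(successors on chain B) = 37 - 0 = 37
LS = LF - duration = 37 - 3 = 34
Total float = LS - ES = 34 - 2 = 32

32


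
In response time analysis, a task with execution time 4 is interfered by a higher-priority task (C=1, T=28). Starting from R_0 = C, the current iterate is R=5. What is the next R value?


R_next = C + ceil(R_prev / T_hp) * C_hp
ceil(5 / 28) = ceil(0.1786) = 1
Interference = 1 * 1 = 1
R_next = 4 + 1 = 5
R_next = R_prev, so the iteration has converged (response time = 5).

5


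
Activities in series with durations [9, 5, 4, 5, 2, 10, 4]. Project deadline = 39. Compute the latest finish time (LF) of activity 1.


LF(activity 1) = deadline - sum of successor durations
Successors: activities 2 through 7 with durations [5, 4, 5, 2, 10, 4]
Sum of successor durations = 30
LF = 39 - 30 = 9

9


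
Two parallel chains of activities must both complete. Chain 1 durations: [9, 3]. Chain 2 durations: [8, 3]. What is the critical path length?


Path A total = 9 + 3 = 12
Path B total = 8 + 3 = 11
Critical path = longest path = max(12, 11) = 12

12


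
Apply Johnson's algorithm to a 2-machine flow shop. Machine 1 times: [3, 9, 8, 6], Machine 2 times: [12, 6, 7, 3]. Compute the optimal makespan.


Apply Johnson's rule:
  Group 1 (a <= b): [(1, 3, 12)]
  Group 2 (a > b): [(3, 8, 7), (2, 9, 6), (4, 6, 3)]
Optimal job order: [1, 3, 2, 4]
Schedule:
  Job 1: M1 done at 3, M2 done at 15
  Job 3: M1 done at 11, M2 done at 22
  Job 2: M1 done at 20, M2 done at 28
  Job 4: M1 done at 26, M2 done at 31
Makespan = 31

31


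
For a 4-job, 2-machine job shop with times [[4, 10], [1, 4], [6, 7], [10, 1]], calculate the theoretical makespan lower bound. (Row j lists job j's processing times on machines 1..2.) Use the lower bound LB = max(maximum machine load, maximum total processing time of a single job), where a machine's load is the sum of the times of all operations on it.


Machine loads:
  Machine 1: 4 + 1 + 6 + 10 = 21
  Machine 2: 10 + 4 + 7 + 1 = 22
Max machine load = 22
Job totals:
  Job 1: 14
  Job 2: 5
  Job 3: 13
  Job 4: 11
Max job total = 14
Lower bound = max(22, 14) = 22

22


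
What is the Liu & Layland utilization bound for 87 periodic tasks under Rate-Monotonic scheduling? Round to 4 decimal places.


Compute 2^(1/87) = 1.0079990316
Subtract 1: 1.0079990316 - 1 = 0.0079990316
Multiply by n: 87 * 0.0079990316 = 0.6959157492
Round to 4 dp: 0.6959

0.6959


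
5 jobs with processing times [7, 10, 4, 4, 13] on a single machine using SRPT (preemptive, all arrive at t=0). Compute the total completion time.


Since all jobs arrive at t=0, SRPT equals SPT ordering.
SPT order: [4, 4, 7, 10, 13]
Completion times:
  Job 1: p=4, C=4
  Job 2: p=4, C=8
  Job 3: p=7, C=15
  Job 4: p=10, C=25
  Job 5: p=13, C=38
Total completion time = 4 + 8 + 15 + 25 + 38 = 90

90


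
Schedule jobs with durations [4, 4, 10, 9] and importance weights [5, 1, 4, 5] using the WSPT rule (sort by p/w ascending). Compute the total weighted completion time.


Compute p/w ratios and sort ascending (WSPT): [(4, 5), (9, 5), (10, 4), (4, 1)]
Compute weighted completion times:
  Job (p=4,w=5): C=4, w*C=5*4=20
  Job (p=9,w=5): C=13, w*C=5*13=65
  Job (p=10,w=4): C=23, w*C=4*23=92
  Job (p=4,w=1): C=27, w*C=1*27=27
Total weighted completion time = 204

204


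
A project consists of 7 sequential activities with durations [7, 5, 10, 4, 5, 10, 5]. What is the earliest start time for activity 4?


Activity 4 starts after activities 1 through 3 complete.
Predecessor durations: [7, 5, 10]
ES = 7 + 5 + 10 = 22

22


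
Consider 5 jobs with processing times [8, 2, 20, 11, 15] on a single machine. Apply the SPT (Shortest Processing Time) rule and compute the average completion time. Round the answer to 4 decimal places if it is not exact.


Sort jobs by processing time (SPT order): [2, 8, 11, 15, 20]
Compute completion times sequentially:
  Job 1: processing = 2, completes at 2
  Job 2: processing = 8, completes at 10
  Job 3: processing = 11, completes at 21
  Job 4: processing = 15, completes at 36
  Job 5: processing = 20, completes at 56
Sum of completion times = 125
Average completion time = 125/5 = 25.0

25.0


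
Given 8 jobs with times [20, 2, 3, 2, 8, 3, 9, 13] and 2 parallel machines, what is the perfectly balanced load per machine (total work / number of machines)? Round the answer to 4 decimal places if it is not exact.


Total processing time = 20 + 2 + 3 + 2 + 8 + 3 + 9 + 13 = 60
Number of machines = 2
Ideal balanced load = 60 / 2 = 30.0

30.0


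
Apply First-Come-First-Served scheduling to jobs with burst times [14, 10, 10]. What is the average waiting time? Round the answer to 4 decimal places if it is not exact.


FCFS order (as given): [14, 10, 10]
Waiting times:
  Job 1: wait = 0
  Job 2: wait = 14
  Job 3: wait = 24
Sum of waiting times = 38
Average waiting time = 38/3 = 12.6667

12.6667


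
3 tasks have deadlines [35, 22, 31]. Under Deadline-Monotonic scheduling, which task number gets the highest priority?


Sort tasks by relative deadline (ascending):
  Task 2: deadline = 22
  Task 3: deadline = 31
  Task 1: deadline = 35
Priority order (highest first): [2, 3, 1]
Highest priority task = 2

2


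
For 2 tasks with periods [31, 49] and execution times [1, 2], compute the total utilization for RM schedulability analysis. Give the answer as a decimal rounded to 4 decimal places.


Compute individual utilizations (exact fractions):
  Task 1: C/T = 1/31 (approx. 0.0323)
  Task 2: C/T = 2/49 (approx. 0.0408)
Total utilization U = 1/31 + 2/49 = 111/1519
Rounded to 4 decimal places: U = 0.0731
RM (Liu & Layland) bound for 2 tasks = 0.828427; compare with U = 111/1519 (approx. 0.073074)
U <= bound, so schedulable by RM sufficient condition.

0.0731


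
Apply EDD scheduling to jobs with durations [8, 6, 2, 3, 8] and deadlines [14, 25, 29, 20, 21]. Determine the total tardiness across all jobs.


Sort by due date (EDD order): [(8, 14), (3, 20), (8, 21), (6, 25), (2, 29)]
Compute completion times and tardiness:
  Job 1: p=8, d=14, C=8, tardiness=max(0,8-14)=0
  Job 2: p=3, d=20, C=11, tardiness=max(0,11-20)=0
  Job 3: p=8, d=21, C=19, tardiness=max(0,19-21)=0
  Job 4: p=6, d=25, C=25, tardiness=max(0,25-25)=0
  Job 5: p=2, d=29, C=27, tardiness=max(0,27-29)=0
Total tardiness = 0

0


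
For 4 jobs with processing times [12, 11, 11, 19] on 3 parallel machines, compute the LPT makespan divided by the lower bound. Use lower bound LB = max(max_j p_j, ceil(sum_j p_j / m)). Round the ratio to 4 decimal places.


LPT order: [19, 12, 11, 11]
Machine loads after assignment: [19, 12, 22]
LPT makespan = 22
Lower bound = max(max_job, ceil(total/3)) = max(19, 18) = 19
Ratio = 22 / 19 = 1.1579

1.1579


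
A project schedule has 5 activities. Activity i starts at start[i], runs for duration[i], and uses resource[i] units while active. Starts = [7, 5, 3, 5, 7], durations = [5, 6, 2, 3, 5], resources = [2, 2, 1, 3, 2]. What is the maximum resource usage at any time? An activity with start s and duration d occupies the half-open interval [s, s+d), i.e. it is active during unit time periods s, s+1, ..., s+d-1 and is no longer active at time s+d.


Each activity i is active on [start_i, start_i + duration_i).
Compute total resource usage per time slot:
  t=0: active resources = [], total = 0
  t=1: active resources = [], total = 0
  t=2: active resources = [], total = 0
  t=3: active resources = [1], total = 1
  t=4: active resources = [1], total = 1
  t=5: active resources = [2, 3], total = 5
  t=6: active resources = [2, 3], total = 5
  t=7: active resources = [2, 2, 3, 2], total = 9
  t=8: active resources = [2, 2, 2], total = 6
  t=9: active resources = [2, 2, 2], total = 6
  t=10: active resources = [2, 2, 2], total = 6
  t=11: active resources = [2, 2], total = 4
Peak resource demand = 9

9


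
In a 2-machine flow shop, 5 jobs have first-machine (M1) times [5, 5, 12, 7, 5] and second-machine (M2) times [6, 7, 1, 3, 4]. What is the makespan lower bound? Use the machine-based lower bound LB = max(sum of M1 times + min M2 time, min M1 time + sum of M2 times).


LB1 = sum(M1 times) + min(M2 times) = 34 + 1 = 35
LB2 = min(M1 times) + sum(M2 times) = 5 + 21 = 26
Lower bound = max(LB1, LB2) = max(35, 26) = 35

35


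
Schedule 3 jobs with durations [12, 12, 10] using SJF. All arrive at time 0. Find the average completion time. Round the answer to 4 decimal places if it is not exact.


SJF order (ascending): [10, 12, 12]
Completion times:
  Job 1: burst=10, C=10
  Job 2: burst=12, C=22
  Job 3: burst=12, C=34
Average completion = 66/3 = 22.0

22.0


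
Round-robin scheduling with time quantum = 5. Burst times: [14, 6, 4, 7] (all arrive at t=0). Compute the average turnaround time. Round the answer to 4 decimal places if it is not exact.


Time quantum = 5
Execution trace:
  J1 runs 5 units, time = 5
  J2 runs 5 units, time = 10
  J3 runs 4 units, time = 14
  J4 runs 5 units, time = 19
  J1 runs 5 units, time = 24
  J2 runs 1 units, time = 25
  J4 runs 2 units, time = 27
  J1 runs 4 units, time = 31
Finish times: [31, 25, 14, 27]
Average turnaround = 97/4 = 24.25

24.25


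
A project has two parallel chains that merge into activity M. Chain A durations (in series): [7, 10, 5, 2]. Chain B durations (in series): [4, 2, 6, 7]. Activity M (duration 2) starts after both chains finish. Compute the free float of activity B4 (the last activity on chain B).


ES(B4) = sum of predecessors on chain B = 12
EF(B4) = ES + duration = 12 + 7 = 19
Successor of B4 is M. ES(M) = max(sum(A), sum(B)) = max(24, 19) = 24
Free float = ES(successor) - EF(current) = 24 - 19 = 5

5


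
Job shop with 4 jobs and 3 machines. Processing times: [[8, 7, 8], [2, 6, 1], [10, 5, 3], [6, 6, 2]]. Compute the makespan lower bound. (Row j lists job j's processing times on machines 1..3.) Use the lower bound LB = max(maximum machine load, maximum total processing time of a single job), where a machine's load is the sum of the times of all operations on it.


Machine loads:
  Machine 1: 8 + 2 + 10 + 6 = 26
  Machine 2: 7 + 6 + 5 + 6 = 24
  Machine 3: 8 + 1 + 3 + 2 = 14
Max machine load = 26
Job totals:
  Job 1: 23
  Job 2: 9
  Job 3: 18
  Job 4: 14
Max job total = 23
Lower bound = max(26, 23) = 26

26


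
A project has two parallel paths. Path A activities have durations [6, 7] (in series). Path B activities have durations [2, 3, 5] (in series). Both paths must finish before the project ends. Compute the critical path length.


Path A total = 6 + 7 = 13
Path B total = 2 + 3 + 5 = 10
Critical path = longest path = max(13, 10) = 13

13


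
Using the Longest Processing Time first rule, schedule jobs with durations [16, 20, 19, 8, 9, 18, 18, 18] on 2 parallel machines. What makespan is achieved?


Sort jobs in decreasing order (LPT): [20, 19, 18, 18, 18, 16, 9, 8]
Assign each job to the least loaded machine:
  Machine 1: jobs [20, 18, 16, 9], load = 63
  Machine 2: jobs [19, 18, 18, 8], load = 63
Makespan = max load = 63

63


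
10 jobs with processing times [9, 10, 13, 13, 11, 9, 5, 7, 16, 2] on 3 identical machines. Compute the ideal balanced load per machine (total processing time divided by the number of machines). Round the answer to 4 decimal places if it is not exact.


Total processing time = 9 + 10 + 13 + 13 + 11 + 9 + 5 + 7 + 16 + 2 = 95
Number of machines = 3
Ideal balanced load = 95 / 3 = 31.6667

31.6667


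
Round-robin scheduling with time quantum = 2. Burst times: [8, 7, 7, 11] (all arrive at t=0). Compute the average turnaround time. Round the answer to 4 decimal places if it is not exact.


Time quantum = 2
Execution trace:
  J1 runs 2 units, time = 2
  J2 runs 2 units, time = 4
  J3 runs 2 units, time = 6
  J4 runs 2 units, time = 8
  J1 runs 2 units, time = 10
  J2 runs 2 units, time = 12
  J3 runs 2 units, time = 14
  J4 runs 2 units, time = 16
  J1 runs 2 units, time = 18
  J2 runs 2 units, time = 20
  J3 runs 2 units, time = 22
  J4 runs 2 units, time = 24
  J1 runs 2 units, time = 26
  J2 runs 1 units, time = 27
  J3 runs 1 units, time = 28
  J4 runs 2 units, time = 30
  J4 runs 2 units, time = 32
  J4 runs 1 units, time = 33
Finish times: [26, 27, 28, 33]
Average turnaround = 114/4 = 28.5

28.5


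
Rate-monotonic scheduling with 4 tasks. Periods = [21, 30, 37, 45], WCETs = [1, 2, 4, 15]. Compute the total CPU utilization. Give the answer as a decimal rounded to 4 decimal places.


Compute individual utilizations (exact fractions):
  Task 1: C/T = 1/21 (approx. 0.0476)
  Task 2: C/T = 2/30 = 1/15 (approx. 0.0667)
  Task 3: C/T = 4/37 (approx. 0.1081)
  Task 4: C/T = 15/45 = 1/3 (approx. 0.3333)
Total utilization U = 1/21 + 1/15 + 4/37 + 1/3 = 2159/3885
Rounded to 4 decimal places: U = 0.5557
RM (Liu & Layland) bound for 4 tasks = 0.756828; compare with U = 2159/3885 (approx. 0.555727)
U <= bound, so schedulable by RM sufficient condition.

0.5557


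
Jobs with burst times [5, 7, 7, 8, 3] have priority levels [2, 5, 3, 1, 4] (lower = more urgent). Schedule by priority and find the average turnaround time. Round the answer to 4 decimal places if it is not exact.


Sort by priority (ascending = highest first):
Order: [(1, 8), (2, 5), (3, 7), (4, 3), (5, 7)]
Completion times:
  Priority 1, burst=8, C=8
  Priority 2, burst=5, C=13
  Priority 3, burst=7, C=20
  Priority 4, burst=3, C=23
  Priority 5, burst=7, C=30
Average turnaround = 94/5 = 18.8

18.8


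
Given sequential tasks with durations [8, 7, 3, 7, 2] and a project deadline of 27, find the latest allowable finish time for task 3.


LF(activity 3) = deadline - sum of successor durations
Successors: activities 4 through 5 with durations [7, 2]
Sum of successor durations = 9
LF = 27 - 9 = 18

18


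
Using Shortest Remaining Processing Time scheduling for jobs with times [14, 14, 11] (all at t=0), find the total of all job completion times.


Since all jobs arrive at t=0, SRPT equals SPT ordering.
SPT order: [11, 14, 14]
Completion times:
  Job 1: p=11, C=11
  Job 2: p=14, C=25
  Job 3: p=14, C=39
Total completion time = 11 + 25 + 39 = 75

75


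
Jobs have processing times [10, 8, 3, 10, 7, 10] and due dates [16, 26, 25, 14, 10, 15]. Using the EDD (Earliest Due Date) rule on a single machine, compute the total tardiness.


Sort by due date (EDD order): [(7, 10), (10, 14), (10, 15), (10, 16), (3, 25), (8, 26)]
Compute completion times and tardiness:
  Job 1: p=7, d=10, C=7, tardiness=max(0,7-10)=0
  Job 2: p=10, d=14, C=17, tardiness=max(0,17-14)=3
  Job 3: p=10, d=15, C=27, tardiness=max(0,27-15)=12
  Job 4: p=10, d=16, C=37, tardiness=max(0,37-16)=21
  Job 5: p=3, d=25, C=40, tardiness=max(0,40-25)=15
  Job 6: p=8, d=26, C=48, tardiness=max(0,48-26)=22
Total tardiness = 73

73


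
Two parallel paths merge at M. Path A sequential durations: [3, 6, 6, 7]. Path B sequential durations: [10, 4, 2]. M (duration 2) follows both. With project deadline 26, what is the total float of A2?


Forward pass: ES(A2) = sum of predecessors on chain A = 3
EF = ES + duration = 3 + 6 = 9
Backward pass: LF(M) = deadline = 26; LS(M) = 26 - 2 = 24
LF(A2) = LS(M) - sum(successors on chain A) = 24 - 13 = 11
LS = LF - duration = 11 - 6 = 5
Total float = LS - ES = 5 - 3 = 2

2


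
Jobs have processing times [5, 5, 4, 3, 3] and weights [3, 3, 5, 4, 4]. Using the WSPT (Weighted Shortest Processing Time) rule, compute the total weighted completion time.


Compute p/w ratios and sort ascending (WSPT): [(3, 4), (3, 4), (4, 5), (5, 3), (5, 3)]
Compute weighted completion times:
  Job (p=3,w=4): C=3, w*C=4*3=12
  Job (p=3,w=4): C=6, w*C=4*6=24
  Job (p=4,w=5): C=10, w*C=5*10=50
  Job (p=5,w=3): C=15, w*C=3*15=45
  Job (p=5,w=3): C=20, w*C=3*20=60
Total weighted completion time = 191

191


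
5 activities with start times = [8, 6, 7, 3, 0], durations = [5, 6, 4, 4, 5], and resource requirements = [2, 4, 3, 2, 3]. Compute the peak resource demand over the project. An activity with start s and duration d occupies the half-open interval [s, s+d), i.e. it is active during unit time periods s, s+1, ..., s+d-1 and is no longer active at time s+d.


Each activity i is active on [start_i, start_i + duration_i).
Compute total resource usage per time slot:
  t=0: active resources = [3], total = 3
  t=1: active resources = [3], total = 3
  t=2: active resources = [3], total = 3
  t=3: active resources = [2, 3], total = 5
  t=4: active resources = [2, 3], total = 5
  t=5: active resources = [2], total = 2
  t=6: active resources = [4, 2], total = 6
  t=7: active resources = [4, 3], total = 7
  t=8: active resources = [2, 4, 3], total = 9
  t=9: active resources = [2, 4, 3], total = 9
  t=10: active resources = [2, 4, 3], total = 9
  t=11: active resources = [2, 4], total = 6
  t=12: active resources = [2], total = 2
Peak resource demand = 9

9


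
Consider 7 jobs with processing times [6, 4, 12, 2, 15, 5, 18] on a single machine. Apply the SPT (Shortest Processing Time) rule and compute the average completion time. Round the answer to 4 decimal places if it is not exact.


Sort jobs by processing time (SPT order): [2, 4, 5, 6, 12, 15, 18]
Compute completion times sequentially:
  Job 1: processing = 2, completes at 2
  Job 2: processing = 4, completes at 6
  Job 3: processing = 5, completes at 11
  Job 4: processing = 6, completes at 17
  Job 5: processing = 12, completes at 29
  Job 6: processing = 15, completes at 44
  Job 7: processing = 18, completes at 62
Sum of completion times = 171
Average completion time = 171/7 = 24.4286

24.4286


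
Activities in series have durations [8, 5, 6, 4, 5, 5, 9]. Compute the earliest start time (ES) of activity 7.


Activity 7 starts after activities 1 through 6 complete.
Predecessor durations: [8, 5, 6, 4, 5, 5]
ES = 8 + 5 + 6 + 4 + 5 + 5 = 33

33


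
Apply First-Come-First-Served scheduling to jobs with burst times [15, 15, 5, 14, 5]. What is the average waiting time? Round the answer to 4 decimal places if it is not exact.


FCFS order (as given): [15, 15, 5, 14, 5]
Waiting times:
  Job 1: wait = 0
  Job 2: wait = 15
  Job 3: wait = 30
  Job 4: wait = 35
  Job 5: wait = 49
Sum of waiting times = 129
Average waiting time = 129/5 = 25.8

25.8


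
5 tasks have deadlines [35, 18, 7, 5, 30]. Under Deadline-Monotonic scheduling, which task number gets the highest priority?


Sort tasks by relative deadline (ascending):
  Task 4: deadline = 5
  Task 3: deadline = 7
  Task 2: deadline = 18
  Task 5: deadline = 30
  Task 1: deadline = 35
Priority order (highest first): [4, 3, 2, 5, 1]
Highest priority task = 4

4


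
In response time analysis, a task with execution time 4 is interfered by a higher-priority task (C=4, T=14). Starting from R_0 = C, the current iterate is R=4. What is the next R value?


R_next = C + ceil(R_prev / T_hp) * C_hp
ceil(4 / 14) = ceil(0.2857) = 1
Interference = 1 * 4 = 4
R_next = 4 + 4 = 8

8


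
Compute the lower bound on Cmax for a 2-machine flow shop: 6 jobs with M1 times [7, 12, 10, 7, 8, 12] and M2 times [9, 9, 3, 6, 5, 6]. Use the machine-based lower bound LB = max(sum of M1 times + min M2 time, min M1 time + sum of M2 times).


LB1 = sum(M1 times) + min(M2 times) = 56 + 3 = 59
LB2 = min(M1 times) + sum(M2 times) = 7 + 38 = 45
Lower bound = max(LB1, LB2) = max(59, 45) = 59

59


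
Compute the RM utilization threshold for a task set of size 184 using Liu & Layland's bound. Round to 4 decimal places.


Compute 2^(1/184) = 1.0037742087
Subtract 1: 1.0037742087 - 1 = 0.0037742087
Multiply by n: 184 * 0.0037742087 = 0.6944544008
Round to 4 dp: 0.6945

0.6945


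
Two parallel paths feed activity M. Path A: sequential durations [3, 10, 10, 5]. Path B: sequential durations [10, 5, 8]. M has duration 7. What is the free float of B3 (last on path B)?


ES(B3) = sum of predecessors on chain B = 15
EF(B3) = ES + duration = 15 + 8 = 23
Successor of B3 is M. ES(M) = max(sum(A), sum(B)) = max(28, 23) = 28
Free float = ES(successor) - EF(current) = 28 - 23 = 5

5


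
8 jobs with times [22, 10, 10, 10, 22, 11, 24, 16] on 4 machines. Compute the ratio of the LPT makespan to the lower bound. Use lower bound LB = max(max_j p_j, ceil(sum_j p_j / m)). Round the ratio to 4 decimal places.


LPT order: [24, 22, 22, 16, 11, 10, 10, 10]
Machine loads after assignment: [34, 32, 32, 27]
LPT makespan = 34
Lower bound = max(max_job, ceil(total/4)) = max(24, 32) = 32
Ratio = 34 / 32 = 1.0625

1.0625


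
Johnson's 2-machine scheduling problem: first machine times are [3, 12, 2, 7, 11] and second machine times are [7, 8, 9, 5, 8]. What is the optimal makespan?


Apply Johnson's rule:
  Group 1 (a <= b): [(3, 2, 9), (1, 3, 7)]
  Group 2 (a > b): [(2, 12, 8), (5, 11, 8), (4, 7, 5)]
Optimal job order: [3, 1, 2, 5, 4]
Schedule:
  Job 3: M1 done at 2, M2 done at 11
  Job 1: M1 done at 5, M2 done at 18
  Job 2: M1 done at 17, M2 done at 26
  Job 5: M1 done at 28, M2 done at 36
  Job 4: M1 done at 35, M2 done at 41
Makespan = 41

41


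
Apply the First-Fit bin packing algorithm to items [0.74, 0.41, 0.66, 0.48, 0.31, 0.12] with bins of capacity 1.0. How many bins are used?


Place items sequentially using First-Fit:
  Item 0.74 -> new Bin 1
  Item 0.41 -> new Bin 2
  Item 0.66 -> new Bin 3
  Item 0.48 -> Bin 2 (now 0.89)
  Item 0.31 -> Bin 3 (now 0.97)
  Item 0.12 -> Bin 1 (now 0.86)
Total bins used = 3

3


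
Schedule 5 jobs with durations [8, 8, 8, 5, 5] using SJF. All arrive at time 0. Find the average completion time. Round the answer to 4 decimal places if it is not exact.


SJF order (ascending): [5, 5, 8, 8, 8]
Completion times:
  Job 1: burst=5, C=5
  Job 2: burst=5, C=10
  Job 3: burst=8, C=18
  Job 4: burst=8, C=26
  Job 5: burst=8, C=34
Average completion = 93/5 = 18.6

18.6


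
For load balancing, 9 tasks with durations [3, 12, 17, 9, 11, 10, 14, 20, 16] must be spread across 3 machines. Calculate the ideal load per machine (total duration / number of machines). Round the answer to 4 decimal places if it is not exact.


Total processing time = 3 + 12 + 17 + 9 + 11 + 10 + 14 + 20 + 16 = 112
Number of machines = 3
Ideal balanced load = 112 / 3 = 37.3333

37.3333


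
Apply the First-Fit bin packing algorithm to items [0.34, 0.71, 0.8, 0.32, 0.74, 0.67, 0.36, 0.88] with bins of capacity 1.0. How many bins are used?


Place items sequentially using First-Fit:
  Item 0.34 -> new Bin 1
  Item 0.71 -> new Bin 2
  Item 0.8 -> new Bin 3
  Item 0.32 -> Bin 1 (now 0.66)
  Item 0.74 -> new Bin 4
  Item 0.67 -> new Bin 5
  Item 0.36 -> new Bin 6
  Item 0.88 -> new Bin 7
Total bins used = 7

7


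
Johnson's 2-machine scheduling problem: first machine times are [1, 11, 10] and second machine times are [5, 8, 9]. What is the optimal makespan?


Apply Johnson's rule:
  Group 1 (a <= b): [(1, 1, 5)]
  Group 2 (a > b): [(3, 10, 9), (2, 11, 8)]
Optimal job order: [1, 3, 2]
Schedule:
  Job 1: M1 done at 1, M2 done at 6
  Job 3: M1 done at 11, M2 done at 20
  Job 2: M1 done at 22, M2 done at 30
Makespan = 30

30


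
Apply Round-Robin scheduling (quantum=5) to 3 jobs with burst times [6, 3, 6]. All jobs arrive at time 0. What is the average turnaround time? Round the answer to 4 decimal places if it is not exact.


Time quantum = 5
Execution trace:
  J1 runs 5 units, time = 5
  J2 runs 3 units, time = 8
  J3 runs 5 units, time = 13
  J1 runs 1 units, time = 14
  J3 runs 1 units, time = 15
Finish times: [14, 8, 15]
Average turnaround = 37/3 = 12.3333

12.3333


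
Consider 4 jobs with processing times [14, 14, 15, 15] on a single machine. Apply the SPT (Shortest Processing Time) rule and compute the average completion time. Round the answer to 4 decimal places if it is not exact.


Sort jobs by processing time (SPT order): [14, 14, 15, 15]
Compute completion times sequentially:
  Job 1: processing = 14, completes at 14
  Job 2: processing = 14, completes at 28
  Job 3: processing = 15, completes at 43
  Job 4: processing = 15, completes at 58
Sum of completion times = 143
Average completion time = 143/4 = 35.75

35.75


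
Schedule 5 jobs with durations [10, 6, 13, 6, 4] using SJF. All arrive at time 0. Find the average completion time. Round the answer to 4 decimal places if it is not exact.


SJF order (ascending): [4, 6, 6, 10, 13]
Completion times:
  Job 1: burst=4, C=4
  Job 2: burst=6, C=10
  Job 3: burst=6, C=16
  Job 4: burst=10, C=26
  Job 5: burst=13, C=39
Average completion = 95/5 = 19.0

19.0


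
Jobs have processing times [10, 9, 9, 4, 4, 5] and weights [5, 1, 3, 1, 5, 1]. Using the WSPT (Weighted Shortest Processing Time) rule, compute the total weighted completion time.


Compute p/w ratios and sort ascending (WSPT): [(4, 5), (10, 5), (9, 3), (4, 1), (5, 1), (9, 1)]
Compute weighted completion times:
  Job (p=4,w=5): C=4, w*C=5*4=20
  Job (p=10,w=5): C=14, w*C=5*14=70
  Job (p=9,w=3): C=23, w*C=3*23=69
  Job (p=4,w=1): C=27, w*C=1*27=27
  Job (p=5,w=1): C=32, w*C=1*32=32
  Job (p=9,w=1): C=41, w*C=1*41=41
Total weighted completion time = 259

259


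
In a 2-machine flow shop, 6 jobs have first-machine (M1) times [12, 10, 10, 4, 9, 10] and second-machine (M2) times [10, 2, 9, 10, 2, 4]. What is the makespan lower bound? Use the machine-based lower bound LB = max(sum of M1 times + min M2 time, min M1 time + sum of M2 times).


LB1 = sum(M1 times) + min(M2 times) = 55 + 2 = 57
LB2 = min(M1 times) + sum(M2 times) = 4 + 37 = 41
Lower bound = max(LB1, LB2) = max(57, 41) = 57

57


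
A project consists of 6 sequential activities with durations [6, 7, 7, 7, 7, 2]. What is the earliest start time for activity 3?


Activity 3 starts after activities 1 through 2 complete.
Predecessor durations: [6, 7]
ES = 6 + 7 = 13

13


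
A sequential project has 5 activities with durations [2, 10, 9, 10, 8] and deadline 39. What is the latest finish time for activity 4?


LF(activity 4) = deadline - sum of successor durations
Successors: activities 5 through 5 with durations [8]
Sum of successor durations = 8
LF = 39 - 8 = 31

31


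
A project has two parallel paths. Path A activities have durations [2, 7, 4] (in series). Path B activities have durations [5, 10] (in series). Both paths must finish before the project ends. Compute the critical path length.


Path A total = 2 + 7 + 4 = 13
Path B total = 5 + 10 = 15
Critical path = longest path = max(13, 15) = 15

15


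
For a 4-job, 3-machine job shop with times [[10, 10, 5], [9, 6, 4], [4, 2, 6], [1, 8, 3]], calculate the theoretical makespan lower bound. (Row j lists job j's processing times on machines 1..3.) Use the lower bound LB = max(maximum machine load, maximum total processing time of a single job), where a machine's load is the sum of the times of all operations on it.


Machine loads:
  Machine 1: 10 + 9 + 4 + 1 = 24
  Machine 2: 10 + 6 + 2 + 8 = 26
  Machine 3: 5 + 4 + 6 + 3 = 18
Max machine load = 26
Job totals:
  Job 1: 25
  Job 2: 19
  Job 3: 12
  Job 4: 12
Max job total = 25
Lower bound = max(26, 25) = 26

26


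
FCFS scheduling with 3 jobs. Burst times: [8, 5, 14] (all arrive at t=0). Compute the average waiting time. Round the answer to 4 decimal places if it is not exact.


FCFS order (as given): [8, 5, 14]
Waiting times:
  Job 1: wait = 0
  Job 2: wait = 8
  Job 3: wait = 13
Sum of waiting times = 21
Average waiting time = 21/3 = 7.0

7.0


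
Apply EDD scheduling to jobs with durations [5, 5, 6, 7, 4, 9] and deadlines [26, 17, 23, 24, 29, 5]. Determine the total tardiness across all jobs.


Sort by due date (EDD order): [(9, 5), (5, 17), (6, 23), (7, 24), (5, 26), (4, 29)]
Compute completion times and tardiness:
  Job 1: p=9, d=5, C=9, tardiness=max(0,9-5)=4
  Job 2: p=5, d=17, C=14, tardiness=max(0,14-17)=0
  Job 3: p=6, d=23, C=20, tardiness=max(0,20-23)=0
  Job 4: p=7, d=24, C=27, tardiness=max(0,27-24)=3
  Job 5: p=5, d=26, C=32, tardiness=max(0,32-26)=6
  Job 6: p=4, d=29, C=36, tardiness=max(0,36-29)=7
Total tardiness = 20

20


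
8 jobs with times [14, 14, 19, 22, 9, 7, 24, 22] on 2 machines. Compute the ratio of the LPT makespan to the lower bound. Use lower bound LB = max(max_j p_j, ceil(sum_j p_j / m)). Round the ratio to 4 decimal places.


LPT order: [24, 22, 22, 19, 14, 14, 9, 7]
Machine loads after assignment: [66, 65]
LPT makespan = 66
Lower bound = max(max_job, ceil(total/2)) = max(24, 66) = 66
Ratio = 66 / 66 = 1.0

1.0


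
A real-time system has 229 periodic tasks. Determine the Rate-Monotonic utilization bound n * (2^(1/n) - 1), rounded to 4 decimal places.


Compute 2^(1/229) = 1.0030314291
Subtract 1: 1.0030314291 - 1 = 0.0030314291
Multiply by n: 229 * 0.0030314291 = 0.6941972639
Round to 4 dp: 0.6942

0.6942


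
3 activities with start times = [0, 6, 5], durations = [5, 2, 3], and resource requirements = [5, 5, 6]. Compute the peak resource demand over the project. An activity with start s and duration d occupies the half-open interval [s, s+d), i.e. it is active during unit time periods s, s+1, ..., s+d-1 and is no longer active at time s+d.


Each activity i is active on [start_i, start_i + duration_i).
Compute total resource usage per time slot:
  t=0: active resources = [5], total = 5
  t=1: active resources = [5], total = 5
  t=2: active resources = [5], total = 5
  t=3: active resources = [5], total = 5
  t=4: active resources = [5], total = 5
  t=5: active resources = [6], total = 6
  t=6: active resources = [5, 6], total = 11
  t=7: active resources = [5, 6], total = 11
Peak resource demand = 11

11


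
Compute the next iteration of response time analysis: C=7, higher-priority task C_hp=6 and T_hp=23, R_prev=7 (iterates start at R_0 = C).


R_next = C + ceil(R_prev / T_hp) * C_hp
ceil(7 / 23) = ceil(0.3043) = 1
Interference = 1 * 6 = 6
R_next = 7 + 6 = 13

13


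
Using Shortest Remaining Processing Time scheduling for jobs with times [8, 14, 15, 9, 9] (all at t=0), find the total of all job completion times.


Since all jobs arrive at t=0, SRPT equals SPT ordering.
SPT order: [8, 9, 9, 14, 15]
Completion times:
  Job 1: p=8, C=8
  Job 2: p=9, C=17
  Job 3: p=9, C=26
  Job 4: p=14, C=40
  Job 5: p=15, C=55
Total completion time = 8 + 17 + 26 + 40 + 55 = 146

146


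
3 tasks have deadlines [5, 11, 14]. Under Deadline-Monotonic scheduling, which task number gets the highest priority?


Sort tasks by relative deadline (ascending):
  Task 1: deadline = 5
  Task 2: deadline = 11
  Task 3: deadline = 14
Priority order (highest first): [1, 2, 3]
Highest priority task = 1

1


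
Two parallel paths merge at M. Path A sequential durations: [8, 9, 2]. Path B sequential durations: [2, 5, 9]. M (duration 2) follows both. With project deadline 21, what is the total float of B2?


Forward pass: ES(B2) = sum of predecessors on chain B = 2
EF = ES + duration = 2 + 5 = 7
Backward pass: LF(M) = deadline = 21; LS(M) = 21 - 2 = 19
LF(B2) = LS(M) - sum(successors on chain B) = 19 - 9 = 10
LS = LF - duration = 10 - 5 = 5
Total float = LS - ES = 5 - 2 = 3

3


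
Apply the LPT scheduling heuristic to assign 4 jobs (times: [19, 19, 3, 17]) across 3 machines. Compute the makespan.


Sort jobs in decreasing order (LPT): [19, 19, 17, 3]
Assign each job to the least loaded machine:
  Machine 1: jobs [19], load = 19
  Machine 2: jobs [19], load = 19
  Machine 3: jobs [17, 3], load = 20
Makespan = max load = 20

20


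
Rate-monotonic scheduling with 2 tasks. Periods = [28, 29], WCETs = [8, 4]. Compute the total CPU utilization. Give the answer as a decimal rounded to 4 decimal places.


Compute individual utilizations (exact fractions):
  Task 1: C/T = 8/28 = 2/7 (approx. 0.2857)
  Task 2: C/T = 4/29 (approx. 0.1379)
Total utilization U = 2/7 + 4/29 = 86/203
Rounded to 4 decimal places: U = 0.4236
RM (Liu & Layland) bound for 2 tasks = 0.828427; compare with U = 86/203 (approx. 0.423645)
U <= bound, so schedulable by RM sufficient condition.

0.4236


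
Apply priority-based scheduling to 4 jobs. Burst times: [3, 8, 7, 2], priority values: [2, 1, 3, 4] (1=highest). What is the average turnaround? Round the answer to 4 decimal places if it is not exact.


Sort by priority (ascending = highest first):
Order: [(1, 8), (2, 3), (3, 7), (4, 2)]
Completion times:
  Priority 1, burst=8, C=8
  Priority 2, burst=3, C=11
  Priority 3, burst=7, C=18
  Priority 4, burst=2, C=20
Average turnaround = 57/4 = 14.25

14.25


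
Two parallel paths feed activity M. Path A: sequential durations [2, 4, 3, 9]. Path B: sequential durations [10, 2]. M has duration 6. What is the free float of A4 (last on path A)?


ES(A4) = sum of predecessors on chain A = 9
EF(A4) = ES + duration = 9 + 9 = 18
Successor of A4 is M. ES(M) = max(sum(A), sum(B)) = max(18, 12) = 18
Free float = ES(successor) - EF(current) = 18 - 18 = 0

0


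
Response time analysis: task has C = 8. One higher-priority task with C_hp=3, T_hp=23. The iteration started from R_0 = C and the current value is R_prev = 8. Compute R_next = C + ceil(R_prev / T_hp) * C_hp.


R_next = C + ceil(R_prev / T_hp) * C_hp
ceil(8 / 23) = ceil(0.3478) = 1
Interference = 1 * 3 = 3
R_next = 8 + 3 = 11

11


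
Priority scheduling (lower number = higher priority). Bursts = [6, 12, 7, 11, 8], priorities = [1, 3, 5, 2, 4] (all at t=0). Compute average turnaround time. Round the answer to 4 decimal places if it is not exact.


Sort by priority (ascending = highest first):
Order: [(1, 6), (2, 11), (3, 12), (4, 8), (5, 7)]
Completion times:
  Priority 1, burst=6, C=6
  Priority 2, burst=11, C=17
  Priority 3, burst=12, C=29
  Priority 4, burst=8, C=37
  Priority 5, burst=7, C=44
Average turnaround = 133/5 = 26.6

26.6


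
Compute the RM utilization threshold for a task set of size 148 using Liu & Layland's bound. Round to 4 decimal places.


Compute 2^(1/148) = 1.0046944113
Subtract 1: 1.0046944113 - 1 = 0.0046944113
Multiply by n: 148 * 0.0046944113 = 0.6947728724
Round to 4 dp: 0.6948

0.6948


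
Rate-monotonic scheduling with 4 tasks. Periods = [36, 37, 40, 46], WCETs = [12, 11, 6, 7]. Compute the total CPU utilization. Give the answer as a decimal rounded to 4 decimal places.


Compute individual utilizations (exact fractions):
  Task 1: C/T = 12/36 = 1/3 (approx. 0.3333)
  Task 2: C/T = 11/37 (approx. 0.2973)
  Task 3: C/T = 6/40 = 3/20 (approx. 0.15)
  Task 4: C/T = 7/46 (approx. 0.1522)
Total utilization U = 1/3 + 11/37 + 3/20 + 7/46 = 47629/51060
Rounded to 4 decimal places: U = 0.9328
RM (Liu & Layland) bound for 4 tasks = 0.756828; compare with U = 47629/51060 (approx. 0.932805)
bound < U <= 1, so the RM sufficient condition is not met (inconclusive; an exact test such as response-time analysis is needed).

0.9328


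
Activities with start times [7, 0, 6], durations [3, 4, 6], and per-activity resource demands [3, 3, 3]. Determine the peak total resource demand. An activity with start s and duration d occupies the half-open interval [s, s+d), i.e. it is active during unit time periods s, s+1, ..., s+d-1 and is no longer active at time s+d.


Each activity i is active on [start_i, start_i + duration_i).
Compute total resource usage per time slot:
  t=0: active resources = [3], total = 3
  t=1: active resources = [3], total = 3
  t=2: active resources = [3], total = 3
  t=3: active resources = [3], total = 3
  t=4: active resources = [], total = 0
  t=5: active resources = [], total = 0
  t=6: active resources = [3], total = 3
  t=7: active resources = [3, 3], total = 6
  t=8: active resources = [3, 3], total = 6
  t=9: active resources = [3, 3], total = 6
  t=10: active resources = [3], total = 3
  t=11: active resources = [3], total = 3
Peak resource demand = 6

6


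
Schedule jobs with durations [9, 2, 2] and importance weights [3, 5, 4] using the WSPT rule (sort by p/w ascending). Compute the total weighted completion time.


Compute p/w ratios and sort ascending (WSPT): [(2, 5), (2, 4), (9, 3)]
Compute weighted completion times:
  Job (p=2,w=5): C=2, w*C=5*2=10
  Job (p=2,w=4): C=4, w*C=4*4=16
  Job (p=9,w=3): C=13, w*C=3*13=39
Total weighted completion time = 65

65


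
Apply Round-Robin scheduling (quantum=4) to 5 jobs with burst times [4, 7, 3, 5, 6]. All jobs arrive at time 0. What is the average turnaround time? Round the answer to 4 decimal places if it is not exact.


Time quantum = 4
Execution trace:
  J1 runs 4 units, time = 4
  J2 runs 4 units, time = 8
  J3 runs 3 units, time = 11
  J4 runs 4 units, time = 15
  J5 runs 4 units, time = 19
  J2 runs 3 units, time = 22
  J4 runs 1 units, time = 23
  J5 runs 2 units, time = 25
Finish times: [4, 22, 11, 23, 25]
Average turnaround = 85/5 = 17.0

17.0


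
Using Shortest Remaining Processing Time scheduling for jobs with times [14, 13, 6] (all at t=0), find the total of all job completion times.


Since all jobs arrive at t=0, SRPT equals SPT ordering.
SPT order: [6, 13, 14]
Completion times:
  Job 1: p=6, C=6
  Job 2: p=13, C=19
  Job 3: p=14, C=33
Total completion time = 6 + 19 + 33 = 58

58


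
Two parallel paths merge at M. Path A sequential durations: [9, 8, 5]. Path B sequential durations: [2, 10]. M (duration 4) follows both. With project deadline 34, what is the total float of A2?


Forward pass: ES(A2) = sum of predecessors on chain A = 9
EF = ES + duration = 9 + 8 = 17
Backward pass: LF(M) = deadline = 34; LS(M) = 34 - 4 = 30
LF(A2) = LS(M) - sum(successors on chain A) = 30 - 5 = 25
LS = LF - duration = 25 - 8 = 17
Total float = LS - ES = 17 - 9 = 8

8


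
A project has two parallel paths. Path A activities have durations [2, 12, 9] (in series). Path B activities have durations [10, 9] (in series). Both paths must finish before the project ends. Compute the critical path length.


Path A total = 2 + 12 + 9 = 23
Path B total = 10 + 9 = 19
Critical path = longest path = max(23, 19) = 23

23


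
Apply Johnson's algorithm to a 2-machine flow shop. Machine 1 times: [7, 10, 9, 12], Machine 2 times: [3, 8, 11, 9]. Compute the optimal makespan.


Apply Johnson's rule:
  Group 1 (a <= b): [(3, 9, 11)]
  Group 2 (a > b): [(4, 12, 9), (2, 10, 8), (1, 7, 3)]
Optimal job order: [3, 4, 2, 1]
Schedule:
  Job 3: M1 done at 9, M2 done at 20
  Job 4: M1 done at 21, M2 done at 30
  Job 2: M1 done at 31, M2 done at 39
  Job 1: M1 done at 38, M2 done at 42
Makespan = 42

42


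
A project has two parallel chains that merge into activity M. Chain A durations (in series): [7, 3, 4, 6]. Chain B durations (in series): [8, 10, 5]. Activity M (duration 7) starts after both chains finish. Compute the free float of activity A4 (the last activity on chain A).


ES(A4) = sum of predecessors on chain A = 14
EF(A4) = ES + duration = 14 + 6 = 20
Successor of A4 is M. ES(M) = max(sum(A), sum(B)) = max(20, 23) = 23
Free float = ES(successor) - EF(current) = 23 - 20 = 3

3
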